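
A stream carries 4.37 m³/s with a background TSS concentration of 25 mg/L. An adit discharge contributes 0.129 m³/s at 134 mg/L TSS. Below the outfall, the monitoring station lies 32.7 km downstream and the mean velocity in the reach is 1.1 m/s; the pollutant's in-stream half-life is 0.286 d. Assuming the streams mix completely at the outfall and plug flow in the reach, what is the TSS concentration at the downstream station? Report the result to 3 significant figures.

Conservation of mass: C = (4.370·25.00 + 0.1290·134.0) / 4.499 = 126.5/4.499 = 28.13 mg/L.
Travel time t = 32.7·1000 / 1.1 = 29730 s = 8.258 h.
Half-life 0.286 d → k = ln 2 / 0.286 = 2.424 d⁻¹.
After decay, C = 28.13 × e^(−kt) = 28.13 × 0.4344 = 12.22 mg/L.

12.2 mg/L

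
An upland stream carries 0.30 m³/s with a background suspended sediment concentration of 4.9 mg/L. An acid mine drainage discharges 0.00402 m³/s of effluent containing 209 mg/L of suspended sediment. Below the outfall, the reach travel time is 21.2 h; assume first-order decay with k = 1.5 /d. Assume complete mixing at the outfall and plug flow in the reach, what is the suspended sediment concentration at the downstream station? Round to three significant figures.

Mass balance: C = (0.3000·4.900 + 0.004020·209.0) / 0.3040 = 2.310/0.3040 = 7.599 mg/L.
Decay over the reach: 7.599·exp(−kt) = 7.599·0.2658 = 2.020 mg/L.

2.02 mg/L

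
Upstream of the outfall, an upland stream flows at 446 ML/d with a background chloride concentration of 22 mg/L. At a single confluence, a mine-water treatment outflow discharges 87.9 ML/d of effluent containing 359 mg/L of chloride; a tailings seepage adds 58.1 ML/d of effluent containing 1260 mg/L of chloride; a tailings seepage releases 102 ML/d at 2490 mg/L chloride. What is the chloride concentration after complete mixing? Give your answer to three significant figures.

Mixed concentration C = ΣQC/ΣQ = (446.0·22.00 + 87.90·359.0 + 58.10·1260 + 102.0·2490) / 694.0 = 368600/694.0 = 531.1 mg/L.

531 mg/L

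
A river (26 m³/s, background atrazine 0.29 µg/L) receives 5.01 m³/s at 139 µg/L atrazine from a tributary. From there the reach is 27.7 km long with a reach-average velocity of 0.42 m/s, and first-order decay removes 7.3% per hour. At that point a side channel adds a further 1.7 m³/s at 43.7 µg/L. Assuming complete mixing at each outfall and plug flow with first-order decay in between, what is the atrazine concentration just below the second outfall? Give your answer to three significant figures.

Mass balance: C = (26.00·0.2900 + 5.010·139.0) / 31.01 = 703.9/31.01 = 22.70 µg/L; combined flow 31.01 m³/s.
Travel time t = 27.7·1000 / 0.42 = 65950 s = 18.32 h.
7.3%/h lost → k = −ln(1 − 0.073) = 0.07580 h⁻¹.
Decay over the reach: 22.70·exp(−kt) = 22.70·0.2494 = 5.661 µg/L.
Second outfall: C = (31.01·5.661 + 1.700·43.70)/32.71 = 7.638 µg/L.

7.64 µg/L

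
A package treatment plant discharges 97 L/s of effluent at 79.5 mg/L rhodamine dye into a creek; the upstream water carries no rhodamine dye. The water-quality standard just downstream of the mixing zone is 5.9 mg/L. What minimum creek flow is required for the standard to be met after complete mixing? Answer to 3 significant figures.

Set C_mix = 5.9: (Q·0 + 97.00·79.50) / (Q + 97.00) = 5.9
→ Q = 97.00·(79.50 − 5.9)/(5.9 − 0) = 1210 L/s.

1210 L/s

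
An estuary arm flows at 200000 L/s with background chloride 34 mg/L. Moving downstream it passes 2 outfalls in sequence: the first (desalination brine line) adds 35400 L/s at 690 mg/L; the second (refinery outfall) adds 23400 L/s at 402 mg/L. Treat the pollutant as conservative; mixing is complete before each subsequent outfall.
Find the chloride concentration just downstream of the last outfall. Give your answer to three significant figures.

157 mg/L

Outfall 1: combined Q = 235400 L/s; C = (200000·34.00 + 35400·690.0)/235400 = 132.7 mg/L.
Outfall 2: combined Q = 258800 L/s; C = (235400·132.7 + 23400·402.0)/258800 = 157.0 mg/L.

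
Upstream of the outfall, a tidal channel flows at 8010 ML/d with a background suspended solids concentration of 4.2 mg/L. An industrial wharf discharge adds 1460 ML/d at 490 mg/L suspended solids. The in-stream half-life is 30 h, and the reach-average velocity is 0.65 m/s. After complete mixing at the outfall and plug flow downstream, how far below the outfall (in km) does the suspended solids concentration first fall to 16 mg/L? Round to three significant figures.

After mixing, C = (8010·4.200 + 1460·490.0) / 9470 = 749000/9470 = 79.10 mg/L.
Half-life 30 h → k = ln 2 / 30 = 0.02310 h⁻¹ = 0.5545 d⁻¹.
Set 79.10·exp(−k·t) = 16 → t = ln(79.10/16)/k = 249000 s = 69.17 h.
Distance = v·t = 0.65·249000 = 161800 m = 161.8 km.

162 km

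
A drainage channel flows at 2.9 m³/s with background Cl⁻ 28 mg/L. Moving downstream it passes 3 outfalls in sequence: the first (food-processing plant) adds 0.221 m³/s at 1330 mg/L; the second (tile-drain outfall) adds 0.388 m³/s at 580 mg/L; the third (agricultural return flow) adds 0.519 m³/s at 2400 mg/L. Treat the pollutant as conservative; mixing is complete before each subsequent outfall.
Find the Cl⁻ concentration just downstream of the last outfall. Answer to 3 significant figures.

458 mg/L

Outfall 1: combined Q = 3.121 m³/s; C = (2.900·28.00 + 0.2210·1330)/3.121 = 120.2 mg/L.
Outfall 2: combined Q = 3.509 m³/s; C = (3.121·120.2 + 0.3880·580.0)/3.509 = 171.0 mg/L.
Outfall 3: combined Q = 4.028 m³/s; C = (3.509·171.0 + 0.5190·2400)/4.028 = 458.2 mg/L.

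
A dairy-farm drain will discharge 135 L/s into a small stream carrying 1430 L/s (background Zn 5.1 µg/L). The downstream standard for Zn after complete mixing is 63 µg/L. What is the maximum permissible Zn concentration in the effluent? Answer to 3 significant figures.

676 µg/L

At the limit, (Qr·Cr + Qe·Cₑ)/(Qr + Qe) = 63:
Cₑ = (1565·63 − 1430·5.100) / 135.0 = 676.3 µg/L.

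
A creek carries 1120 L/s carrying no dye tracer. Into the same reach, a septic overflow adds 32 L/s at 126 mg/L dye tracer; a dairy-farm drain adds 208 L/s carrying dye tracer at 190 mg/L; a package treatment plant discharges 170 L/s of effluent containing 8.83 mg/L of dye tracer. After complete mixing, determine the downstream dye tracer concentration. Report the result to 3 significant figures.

Flow-weighted average: C = (1120·0 + 32.00·126.0 + 208.0·190.0 + 170.0·8.830) / 1530 = 45050/1530 = 29.45 mg/L.

29.4 mg/L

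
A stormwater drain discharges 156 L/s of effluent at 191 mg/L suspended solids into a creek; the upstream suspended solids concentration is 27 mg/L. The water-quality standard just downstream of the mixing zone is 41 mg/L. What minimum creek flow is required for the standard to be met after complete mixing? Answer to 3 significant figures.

1670 L/s

Set C_mix = 41: (Q·27.00 + 156.0·191.0) / (Q + 156.0) = 41
→ Q = 156.0·(191.0 − 41)/(41 − 27.00) = 1671 L/s.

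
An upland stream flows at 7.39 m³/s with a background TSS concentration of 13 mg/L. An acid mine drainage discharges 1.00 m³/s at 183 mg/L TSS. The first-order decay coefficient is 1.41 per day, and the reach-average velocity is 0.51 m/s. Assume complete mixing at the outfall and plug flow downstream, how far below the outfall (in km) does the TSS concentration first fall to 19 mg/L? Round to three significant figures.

Flow-weighted average: C = (7.390·13.00 + 1.000·183.0) / 8.390 = 279.1/8.390 = 33.26 mg/L.
Set 33.26·exp(−k·t) = 19 → t = ln(33.26/19)/k = 34310 s = 9.532 h.
Distance = v·t = 0.51·34310 = 17500 m = 17.50 km.

17.5 km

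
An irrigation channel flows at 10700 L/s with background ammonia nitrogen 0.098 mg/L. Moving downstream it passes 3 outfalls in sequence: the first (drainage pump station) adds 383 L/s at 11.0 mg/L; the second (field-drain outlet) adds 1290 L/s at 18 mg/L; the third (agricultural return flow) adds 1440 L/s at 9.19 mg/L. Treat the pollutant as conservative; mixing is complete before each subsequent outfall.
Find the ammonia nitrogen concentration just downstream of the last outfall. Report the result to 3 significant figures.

After outfall 1: Q = 10700 + 383.0 = 11080 L/s; C = (10700·0.09800 + 383.0·11.00)/11080 = 0.4747 mg/L.
After outfall 2: Q = 11080 + 1290 = 12370 L/s; C = (11080·0.4747 + 1290·18.00)/12370 = 2.302 mg/L.
After outfall 3: Q = 12370 + 1440 = 13810 L/s; C = (12370·2.302 + 1440·9.190)/13810 = 3.020 mg/L.

3.02 mg/L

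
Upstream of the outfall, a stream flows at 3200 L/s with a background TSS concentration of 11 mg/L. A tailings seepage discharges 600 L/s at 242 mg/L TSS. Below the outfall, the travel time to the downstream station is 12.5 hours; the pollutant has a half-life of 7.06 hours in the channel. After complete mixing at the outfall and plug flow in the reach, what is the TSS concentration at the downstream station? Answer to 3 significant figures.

Conservation of mass: C = (3200·11.00 + 600.0·242.0) / 3800 = 180400/3800 = 47.47 mg/L.
Half-life 7.06 h → k = ln 2 / 7.06 = 0.09818 h⁻¹ = 2.356 d⁻¹.
After decay, C = 47.47 × e^(−kt) = 47.47 × 0.2931 = 13.91 mg/L.

13.9 mg/L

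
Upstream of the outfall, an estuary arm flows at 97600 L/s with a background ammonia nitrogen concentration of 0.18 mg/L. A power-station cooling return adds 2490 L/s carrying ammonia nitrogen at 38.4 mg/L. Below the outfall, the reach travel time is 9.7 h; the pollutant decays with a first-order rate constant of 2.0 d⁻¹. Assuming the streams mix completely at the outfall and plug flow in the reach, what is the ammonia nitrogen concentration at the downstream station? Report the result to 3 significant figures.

0.504 mg/L

Mixed concentration C = ΣQC/ΣQ = (97600·0.1800 + 2490·38.40) / 100100 = 113200/100100 = 1.131 mg/L.
First-order decay: C = 1.131·exp(−k·t) = 1.131·0.4456 = 0.5039 mg/L.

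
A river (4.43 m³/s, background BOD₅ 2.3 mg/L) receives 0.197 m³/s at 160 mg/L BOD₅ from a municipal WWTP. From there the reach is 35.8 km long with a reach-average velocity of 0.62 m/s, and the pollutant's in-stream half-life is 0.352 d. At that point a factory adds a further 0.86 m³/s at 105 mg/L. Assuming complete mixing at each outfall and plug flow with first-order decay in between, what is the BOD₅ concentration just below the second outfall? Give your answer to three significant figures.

18.5 mg/L

Conservation of mass: C = (4.430·2.300 + 0.1970·160.0) / 4.627 = 41.71/4.627 = 9.014 mg/L; combined flow 4.627 m³/s.
Travel time t = 35.8·1000 / 0.62 = 57740 s = 16.04 h.
Half-life 0.352 d → k = ln 2 / 0.352 = 1.969 d⁻¹.
Decay over the reach: 9.014·exp(−kt) = 9.014·0.2682 = 2.418 mg/L.
Second outfall: C = (4.627·2.418 + 0.8600·105.0)/5.487 = 18.50 mg/L.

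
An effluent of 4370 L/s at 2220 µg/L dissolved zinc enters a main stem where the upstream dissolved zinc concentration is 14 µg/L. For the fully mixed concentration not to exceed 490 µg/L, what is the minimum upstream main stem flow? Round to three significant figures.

Set C_mix = 490: (Q·14.00 + 4370·2220) / (Q + 4370) = 490
→ Q = 4370·(2220 − 490)/(490 − 14.00) = 15880 L/s.

15900 L/s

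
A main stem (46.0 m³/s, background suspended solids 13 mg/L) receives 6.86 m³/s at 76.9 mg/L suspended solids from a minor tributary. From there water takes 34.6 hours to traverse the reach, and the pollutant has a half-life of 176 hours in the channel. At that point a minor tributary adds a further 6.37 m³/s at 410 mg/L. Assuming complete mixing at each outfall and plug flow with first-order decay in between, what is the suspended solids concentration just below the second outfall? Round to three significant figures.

Mixed concentration C = ΣQC/ΣQ = (46.00·13.00 + 6.860·76.90) / 52.86 = 1126/52.86 = 21.29 mg/L; combined flow 52.86 m³/s.
Half-life 176 h → k = ln 2 / 176 = 0.003938 h⁻¹ = 0.09452 d⁻¹.
After decay, C = 21.29 × e^(−kt) = 21.29 × 0.8726 = 18.58 mg/L.
Second outfall: C = (52.86·18.58 + 6.370·410.0)/59.23 = 60.68 mg/L.

60.7 mg/L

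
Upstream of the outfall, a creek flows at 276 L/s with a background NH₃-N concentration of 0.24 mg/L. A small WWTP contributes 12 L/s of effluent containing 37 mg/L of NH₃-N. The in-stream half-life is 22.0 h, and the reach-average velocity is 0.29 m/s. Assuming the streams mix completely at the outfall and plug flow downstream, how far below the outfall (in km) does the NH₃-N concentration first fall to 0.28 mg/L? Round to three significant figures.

61.1 km

Flow-weighted average: C = (276.0·0.2400 + 12.00·37.00) / 288.0 = 510.2/288.0 = 1.772 mg/L.
Half-life 22.0 h → k = ln 2 / 22.0 = 0.03151 h⁻¹ = 0.7562 d⁻¹.
Set 1.772·exp(−k·t) = 0.28 → t = ln(1.772/0.28)/k = 210800 s = 58.56 h.
Distance = v·t = 0.29·210800 = 61130 m = 61.13 km.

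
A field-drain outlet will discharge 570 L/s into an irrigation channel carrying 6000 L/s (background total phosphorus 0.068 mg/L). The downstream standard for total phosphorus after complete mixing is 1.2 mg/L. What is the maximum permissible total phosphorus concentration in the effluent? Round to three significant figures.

13.1 mg/L

At the limit, (Qr·Cr + Qe·Cₑ)/(Qr + Qe) = 1.2:
Cₑ = (6570·1.2 − 6000·0.06800) / 570.0 = 13.12 mg/L.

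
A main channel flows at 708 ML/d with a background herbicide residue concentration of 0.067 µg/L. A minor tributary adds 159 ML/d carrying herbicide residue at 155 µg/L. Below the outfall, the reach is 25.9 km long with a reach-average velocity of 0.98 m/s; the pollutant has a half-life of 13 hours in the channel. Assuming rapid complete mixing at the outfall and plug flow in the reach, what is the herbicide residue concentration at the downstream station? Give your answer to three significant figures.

Mixed concentration C = ΣQC/ΣQ = (708.0·0.06700 + 159.0·155.0) / 867.0 = 24690/867.0 = 28.48 µg/L.
Travel time t = 25.9·1000 / 0.98 = 26430 s = 7.341 h.
Half-life 13 h → k = ln 2 / 13 = 0.05332 h⁻¹ = 1.280 d⁻¹.
First-order decay: C = 28.48·exp(−k·t) = 28.48·0.6761 = 19.26 µg/L.

19.3 µg/L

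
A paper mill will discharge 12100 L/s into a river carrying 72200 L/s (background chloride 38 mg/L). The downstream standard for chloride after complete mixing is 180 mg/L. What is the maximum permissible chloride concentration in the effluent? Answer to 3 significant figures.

1030 mg/L

At the limit, (Qr·Cr + Qe·Cₑ)/(Qr + Qe) = 180:
Cₑ = (84300·180 − 72200·38.00) / 12100 = 1027 mg/L.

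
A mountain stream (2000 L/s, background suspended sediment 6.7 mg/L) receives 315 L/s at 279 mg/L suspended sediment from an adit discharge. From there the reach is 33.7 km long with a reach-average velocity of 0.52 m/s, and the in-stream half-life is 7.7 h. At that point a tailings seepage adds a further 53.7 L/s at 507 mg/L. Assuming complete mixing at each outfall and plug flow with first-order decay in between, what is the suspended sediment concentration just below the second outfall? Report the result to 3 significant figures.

20.0 mg/L

Flow-weighted average: C = (2000·6.700 + 315.0·279.0) / 2315 = 101300/2315 = 43.75 mg/L; combined flow 2315 L/s.
Travel time t = 33.7·1000 / 0.52 = 64810 s = 18.00 h.
Half-life 7.7 h → k = ln 2 / 7.7 = 0.09002 h⁻¹ = 2.160 d⁻¹.
Applying C = C₀e^(−kt): 43.75 × 0.1978 = 8.654 mg/L.
Second outfall: C = (2315·8.654 + 53.70·507.0)/2369 = 19.95 mg/L.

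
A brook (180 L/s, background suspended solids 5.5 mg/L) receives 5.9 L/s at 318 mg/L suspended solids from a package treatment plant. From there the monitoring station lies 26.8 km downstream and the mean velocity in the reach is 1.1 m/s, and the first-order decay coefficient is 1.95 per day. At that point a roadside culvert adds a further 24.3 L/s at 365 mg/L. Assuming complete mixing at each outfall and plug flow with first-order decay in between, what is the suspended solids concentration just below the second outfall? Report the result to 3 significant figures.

Mass balance: C = (180.0·5.500 + 5.900·318.0) / 185.9 = 2866/185.9 = 15.42 mg/L; combined flow 185.9 L/s.
Travel time t = 26.8·1000 / 1.1 = 24360 s = 6.768 h.
After decay, C = 15.42 × e^(−kt) = 15.42 × 0.5770 = 8.897 mg/L.
At the second outfall, C = (185.9·8.897 + 24.30·365.0) / (185.9 + 24.30) = 50.06 mg/L.

50.1 mg/L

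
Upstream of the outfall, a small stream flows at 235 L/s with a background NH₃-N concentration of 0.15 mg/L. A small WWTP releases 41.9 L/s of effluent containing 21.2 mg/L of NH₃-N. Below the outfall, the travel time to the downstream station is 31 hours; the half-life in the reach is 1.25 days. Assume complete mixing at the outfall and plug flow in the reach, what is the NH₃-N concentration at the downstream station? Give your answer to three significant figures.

Mass balance: C = (235.0·0.1500 + 41.90·21.20) / 276.9 = 923.5/276.9 = 3.335 mg/L.
Half-life 1.25 d → k = ln 2 / 1.25 = 0.5545 d⁻¹.
Applying C = C₀e^(−kt): 3.335 × 0.4886 = 1.630 mg/L.

1.63 mg/L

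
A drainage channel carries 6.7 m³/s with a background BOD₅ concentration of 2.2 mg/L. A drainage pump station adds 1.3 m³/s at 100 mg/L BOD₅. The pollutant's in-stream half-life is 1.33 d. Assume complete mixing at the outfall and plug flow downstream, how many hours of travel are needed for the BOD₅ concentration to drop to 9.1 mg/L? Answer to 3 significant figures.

31.6 h

Flow-weighted average: C = (6.700·2.200 + 1.300·100.0) / 8.000 = 144.7/8.000 = 18.09 mg/L.
Half-life 1.33 d → k = ln 2 / 1.33 = 0.5212 d⁻¹.
18.09·exp(−k·t) = 9.1 → t = ln(18.09/9.1)/k = 113900 s = 31.65 h.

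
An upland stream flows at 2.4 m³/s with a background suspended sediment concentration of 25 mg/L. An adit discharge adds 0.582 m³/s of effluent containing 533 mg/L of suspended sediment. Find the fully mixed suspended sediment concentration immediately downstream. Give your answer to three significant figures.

Flow-weighted average: C = (2.400·25.00 + 0.5820·533.0) / 2.982 = 370.2/2.982 = 124.1 mg/L.

124 mg/L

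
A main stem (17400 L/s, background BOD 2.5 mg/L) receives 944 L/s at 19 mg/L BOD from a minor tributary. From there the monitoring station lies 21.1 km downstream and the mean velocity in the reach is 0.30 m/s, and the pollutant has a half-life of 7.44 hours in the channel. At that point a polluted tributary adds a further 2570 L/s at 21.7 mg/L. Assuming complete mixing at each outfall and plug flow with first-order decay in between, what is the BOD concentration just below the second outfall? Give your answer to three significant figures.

3.14 mg/L

Mixed concentration C = ΣQC/ΣQ = (17400·2.500 + 944.0·19.00) / 18340 = 61440/18340 = 3.349 mg/L; combined flow 18340 L/s.
Travel time t = 21.1·1000 / 0.30 = 70330 s = 19.54 h.
Half-life 7.44 h → k = ln 2 / 7.44 = 0.09316 h⁻¹ = 2.236 d⁻¹.
After decay, C = 3.349 × e^(−kt) = 3.349 × 0.1620 = 0.5426 mg/L.
Second outfall: C = (18340·0.5426 + 2570·21.70)/20910 = 3.142 mg/L.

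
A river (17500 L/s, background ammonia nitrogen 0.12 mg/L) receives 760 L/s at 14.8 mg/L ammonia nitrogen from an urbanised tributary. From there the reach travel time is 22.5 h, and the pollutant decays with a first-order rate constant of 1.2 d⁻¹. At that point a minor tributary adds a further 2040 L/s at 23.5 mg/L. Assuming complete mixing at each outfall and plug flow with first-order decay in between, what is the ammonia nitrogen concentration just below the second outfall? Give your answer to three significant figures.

2.58 mg/L

Mass balance: C = (17500·0.1200 + 760.0·14.80) / 18260 = 13350/18260 = 0.7310 mg/L; combined flow 18260 L/s.
Applying C = C₀e^(−kt): 0.7310 × 0.3247 = 0.2373 mg/L.
At the second outfall, C = (18260·0.2373 + 2040·23.50) / (18260 + 2040) = 2.575 mg/L.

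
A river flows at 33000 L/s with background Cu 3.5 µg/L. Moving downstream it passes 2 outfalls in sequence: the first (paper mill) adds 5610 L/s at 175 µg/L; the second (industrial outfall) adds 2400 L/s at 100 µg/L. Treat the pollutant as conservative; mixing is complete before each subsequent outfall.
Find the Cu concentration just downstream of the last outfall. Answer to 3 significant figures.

Below outfall 1: Q → 38610 L/s, C = (33000·3.500 + 5610·175.0)/38610 = 28.42 µg/L.
Below outfall 2: Q → 41010 L/s, C = (38610·28.42 + 2400·100.0)/41010 = 32.61 µg/L.

32.6 µg/L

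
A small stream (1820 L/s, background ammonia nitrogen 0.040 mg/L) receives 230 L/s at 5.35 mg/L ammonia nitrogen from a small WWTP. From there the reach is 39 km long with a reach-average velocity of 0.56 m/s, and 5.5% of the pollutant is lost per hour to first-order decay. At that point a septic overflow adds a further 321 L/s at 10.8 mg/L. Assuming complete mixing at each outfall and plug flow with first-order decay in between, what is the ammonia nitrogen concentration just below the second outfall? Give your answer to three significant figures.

1.65 mg/L

Mixed concentration C = ΣQC/ΣQ = (1820·0.04000 + 230.0·5.350) / 2050 = 1303/2050 = 0.6358 mg/L; combined flow 2050 L/s.
Travel time t = 39·1000 / 0.56 = 69640 s = 19.35 h.
5.5%/h lost → k = −ln(1 − 0.055) = 0.05657 h⁻¹.
Decay over the reach: 0.6358·exp(−kt) = 0.6358·0.3348 = 0.2128 mg/L.
Second outfall: C = (2050·0.2128 + 321.0·10.80)/2371 = 1.646 mg/L.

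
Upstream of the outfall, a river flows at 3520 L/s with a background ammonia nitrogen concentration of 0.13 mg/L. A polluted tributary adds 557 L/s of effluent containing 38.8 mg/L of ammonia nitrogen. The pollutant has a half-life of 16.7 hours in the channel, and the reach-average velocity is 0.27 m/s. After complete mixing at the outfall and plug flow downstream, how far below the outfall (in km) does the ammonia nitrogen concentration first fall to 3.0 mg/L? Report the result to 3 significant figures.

After mixing, C = (3520·0.1300 + 557.0·38.80) / 4077 = 22070/4077 = 5.413 mg/L.
Half-life 16.7 h → k = ln 2 / 16.7 = 0.04151 h⁻¹ = 0.9961 d⁻¹.
Set 5.413·exp(−k·t) = 3.0 → t = ln(5.413/3.0)/k = 51190 s = 14.22 h.
Distance = v·t = 0.27·51190 = 13820 m = 13.82 km.

13.8 km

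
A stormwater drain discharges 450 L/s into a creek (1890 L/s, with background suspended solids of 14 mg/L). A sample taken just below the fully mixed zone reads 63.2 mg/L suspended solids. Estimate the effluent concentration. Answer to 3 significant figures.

Mass balance: 1890·14.00 + 450.0·Cₑ = 2340·63.20
→ Cₑ = (2340·63.20 − 1890·14.00) / 450.0 = 269.8 mg/L.

270 mg/L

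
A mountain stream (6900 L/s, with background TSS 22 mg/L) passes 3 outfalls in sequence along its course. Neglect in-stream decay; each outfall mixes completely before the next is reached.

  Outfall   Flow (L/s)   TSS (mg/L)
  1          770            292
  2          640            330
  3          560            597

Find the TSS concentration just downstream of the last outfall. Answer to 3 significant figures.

104 mg/L

Outfall 1: combined Q = 7670 L/s; C = (6900·22.00 + 770.0·292.0)/7670 = 49.11 mg/L.
Outfall 2: combined Q = 8310 L/s; C = (7670·49.11 + 640.0·330.0)/8310 = 70.74 mg/L.
Outfall 3: combined Q = 8870 L/s; C = (8310·70.74 + 560.0·597.0)/8870 = 104.0 mg/L.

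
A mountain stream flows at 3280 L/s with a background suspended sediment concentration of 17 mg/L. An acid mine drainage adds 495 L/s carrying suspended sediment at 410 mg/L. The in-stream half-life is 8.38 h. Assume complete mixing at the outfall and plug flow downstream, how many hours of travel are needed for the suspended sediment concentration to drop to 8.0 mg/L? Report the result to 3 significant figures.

Conservation of mass: C = (3280·17.00 + 495.0·410.0) / 3775 = 258700/3775 = 68.53 mg/L.
Half-life 8.38 h → k = ln 2 / 8.38 = 0.08271 h⁻¹ = 1.985 d⁻¹.
68.53·exp(−k·t) = 8.0 → t = ln(68.53/8.0)/k = 93480 s = 25.97 h.

26.0 h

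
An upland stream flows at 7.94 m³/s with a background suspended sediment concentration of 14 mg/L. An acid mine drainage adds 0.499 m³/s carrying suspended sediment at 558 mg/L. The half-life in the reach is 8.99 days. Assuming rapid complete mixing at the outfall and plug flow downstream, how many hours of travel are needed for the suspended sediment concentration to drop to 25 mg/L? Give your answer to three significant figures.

Flow-weighted average: C = (7.940·14.00 + 0.4990·558.0) / 8.439 = 389.6/8.439 = 46.17 mg/L.
Half-life 8.99 d → k = ln 2 / 8.99 = 0.07710 d⁻¹.
46.17·exp(−k·t) = 25 → t = ln(46.17/25)/k = 687400 s = 190.9 h.

191 h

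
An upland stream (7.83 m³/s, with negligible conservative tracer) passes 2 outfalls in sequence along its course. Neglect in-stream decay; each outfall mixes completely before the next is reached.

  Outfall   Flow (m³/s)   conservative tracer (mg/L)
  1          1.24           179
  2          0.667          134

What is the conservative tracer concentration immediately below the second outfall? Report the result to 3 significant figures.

32.0 mg/L

Outfall 1: combined Q = 9.070 m³/s; C = (7.830·0 + 1.240·179.0)/9.070 = 24.47 mg/L.
Outfall 2: combined Q = 9.737 m³/s; C = (9.070·24.47 + 0.6670·134.0)/9.737 = 31.97 mg/L.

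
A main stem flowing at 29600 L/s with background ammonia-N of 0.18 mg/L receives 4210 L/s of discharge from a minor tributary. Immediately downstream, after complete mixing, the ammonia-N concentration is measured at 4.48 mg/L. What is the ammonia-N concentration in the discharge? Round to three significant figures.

34.7 mg/L

Mass balance: 29600·0.1800 + 4210·Cₑ = 33810·4.480
→ Cₑ = (33810·4.480 − 29600·0.1800) / 4210 = 34.71 mg/L.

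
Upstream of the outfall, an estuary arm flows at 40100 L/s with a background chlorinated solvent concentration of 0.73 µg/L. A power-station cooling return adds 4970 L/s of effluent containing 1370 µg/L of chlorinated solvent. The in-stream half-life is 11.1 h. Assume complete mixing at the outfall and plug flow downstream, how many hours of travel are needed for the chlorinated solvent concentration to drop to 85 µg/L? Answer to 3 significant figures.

Mass balance: C = (40100·0.7300 + 4970·1370) / 45070 = 6838000/45070 = 151.7 µg/L.
Half-life 11.1 h → k = ln 2 / 11.1 = 0.06245 h⁻¹ = 1.499 d⁻¹.
151.7·exp(−k·t) = 85 → t = ln(151.7/85)/k = 33400 s = 9.279 h.

9.28 h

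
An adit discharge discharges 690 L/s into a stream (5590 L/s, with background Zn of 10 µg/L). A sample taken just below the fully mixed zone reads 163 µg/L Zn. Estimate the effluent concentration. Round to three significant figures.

Mass balance: 5590·10.00 + 690.0·Cₑ = 6280·163.0
→ Cₑ = (6280·163.0 − 5590·10.00) / 690.0 = 1403 µg/L.

1400 µg/L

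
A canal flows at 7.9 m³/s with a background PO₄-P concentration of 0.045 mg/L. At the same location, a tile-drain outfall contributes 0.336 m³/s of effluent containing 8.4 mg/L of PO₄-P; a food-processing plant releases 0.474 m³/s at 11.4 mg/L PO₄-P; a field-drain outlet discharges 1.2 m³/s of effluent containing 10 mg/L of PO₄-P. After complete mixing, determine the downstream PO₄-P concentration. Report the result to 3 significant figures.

2.08 mg/L

Flow-weighted average: C = (7.900·0.04500 + 0.3360·8.400 + 0.4740·11.40 + 1.200·10.00) / 9.910 = 20.58/9.910 = 2.077 mg/L.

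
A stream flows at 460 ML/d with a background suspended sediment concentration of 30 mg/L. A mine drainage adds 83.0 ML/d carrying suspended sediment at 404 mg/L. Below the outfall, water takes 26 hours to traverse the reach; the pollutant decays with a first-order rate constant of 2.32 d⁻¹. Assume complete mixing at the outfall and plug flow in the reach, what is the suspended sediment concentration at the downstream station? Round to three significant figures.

7.06 mg/L

Mixed concentration C = ΣQC/ΣQ = (460.0·30.00 + 83.00·404.0) / 543.0 = 47330/543.0 = 87.17 mg/L.
After decay, C = 87.17 × e^(−kt) = 87.17 × 0.08100 = 7.060 mg/L.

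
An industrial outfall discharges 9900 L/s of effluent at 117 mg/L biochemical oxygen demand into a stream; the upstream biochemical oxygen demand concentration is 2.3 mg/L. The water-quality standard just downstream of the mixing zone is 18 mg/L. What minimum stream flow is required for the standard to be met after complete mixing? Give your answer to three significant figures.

Set C_mix = 18: (Q·2.300 + 9900·117.0) / (Q + 9900) = 18
→ Q = 9900·(117.0 − 18)/(18 − 2.300) = 62430 L/s.

62400 L/s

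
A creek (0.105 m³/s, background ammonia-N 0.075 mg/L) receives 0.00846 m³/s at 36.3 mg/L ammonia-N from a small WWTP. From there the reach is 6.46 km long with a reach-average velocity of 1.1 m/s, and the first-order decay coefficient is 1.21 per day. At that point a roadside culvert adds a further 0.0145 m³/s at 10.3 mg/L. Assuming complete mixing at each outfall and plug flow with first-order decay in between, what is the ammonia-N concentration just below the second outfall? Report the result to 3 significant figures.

3.43 mg/L

After mixing, C = (0.1050·0.07500 + 0.008460·36.30) / 0.1135 = 0.3150/0.1135 = 2.776 mg/L; combined flow 0.1135 m³/s.
Travel time t = 6.46·1000 / 1.1 = 5873 s = 1.631 h.
First-order decay: C = 2.776·exp(−k·t) = 2.776·0.9210 = 2.557 mg/L.
Second outfall: C = (0.1135·2.557 + 0.01450·10.30)/0.1280 = 3.434 mg/L.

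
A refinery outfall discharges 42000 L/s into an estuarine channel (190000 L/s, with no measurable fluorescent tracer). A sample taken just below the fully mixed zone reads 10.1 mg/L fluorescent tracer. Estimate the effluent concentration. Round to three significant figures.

55.8 mg/L

Mass balance: 190000·0 + 42000·Cₑ = 232000·10.10
→ Cₑ = (232000·10.10 − 190000·0) / 42000 = 55.79 mg/L.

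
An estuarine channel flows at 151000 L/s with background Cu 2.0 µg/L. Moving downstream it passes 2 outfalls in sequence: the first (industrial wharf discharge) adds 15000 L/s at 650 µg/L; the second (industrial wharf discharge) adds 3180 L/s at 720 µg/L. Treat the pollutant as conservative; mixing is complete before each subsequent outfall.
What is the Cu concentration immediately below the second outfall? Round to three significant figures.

72.9 µg/L

After outfall 1: Q = 151000 + 15000 = 166000 L/s; C = (151000·2.000 + 15000·650.0)/166000 = 60.55 µg/L.
After outfall 2: Q = 166000 + 3180 = 169200 L/s; C = (166000·60.55 + 3180·720.0)/169200 = 72.95 µg/L.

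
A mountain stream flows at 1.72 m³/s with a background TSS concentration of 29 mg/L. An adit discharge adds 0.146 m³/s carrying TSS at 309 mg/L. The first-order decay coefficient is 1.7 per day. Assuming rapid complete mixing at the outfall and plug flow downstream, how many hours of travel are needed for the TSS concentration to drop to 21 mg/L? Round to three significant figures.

Conservation of mass: C = (1.720·29.00 + 0.1460·309.0) / 1.866 = 94.99/1.866 = 50.91 mg/L.
50.91·exp(−k·t) = 21 → t = ln(50.91/21)/k = 45000 s = 12.50 h.

12.5 h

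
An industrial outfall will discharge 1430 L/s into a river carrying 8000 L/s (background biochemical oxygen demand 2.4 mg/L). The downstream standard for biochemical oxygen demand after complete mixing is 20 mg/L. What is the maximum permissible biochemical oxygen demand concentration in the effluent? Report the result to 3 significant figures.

At the limit, (Qr·Cr + Qe·Cₑ)/(Qr + Qe) = 20:
Cₑ = (9430·20 − 8000·2.400) / 1430 = 118.5 mg/L.

118 mg/L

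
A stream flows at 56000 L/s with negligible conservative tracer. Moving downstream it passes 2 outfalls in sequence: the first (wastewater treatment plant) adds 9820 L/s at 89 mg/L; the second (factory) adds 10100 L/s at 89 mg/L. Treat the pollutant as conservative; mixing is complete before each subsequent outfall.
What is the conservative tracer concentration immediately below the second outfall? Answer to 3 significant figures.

Below outfall 1: Q → 65820 L/s, C = (56000·0 + 9820·89.00)/65820 = 13.28 mg/L.
Below outfall 2: Q → 75920 L/s, C = (65820·13.28 + 10100·89.00)/75920 = 23.35 mg/L.

23.4 mg/L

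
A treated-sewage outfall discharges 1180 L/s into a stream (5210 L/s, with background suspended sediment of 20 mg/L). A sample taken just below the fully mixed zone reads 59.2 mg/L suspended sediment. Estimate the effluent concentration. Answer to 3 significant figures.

Mass balance: 5210·20.00 + 1180·Cₑ = 6390·59.20
→ Cₑ = (6390·59.20 − 5210·20.00) / 1180 = 232.3 mg/L.

232 mg/L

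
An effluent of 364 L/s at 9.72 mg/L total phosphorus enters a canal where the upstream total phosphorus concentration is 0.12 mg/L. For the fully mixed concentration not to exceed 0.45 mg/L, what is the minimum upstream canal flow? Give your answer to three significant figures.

Set C_mix = 0.45: (Q·0.1200 + 364.0·9.720) / (Q + 364.0) = 0.45
→ Q = 364.0·(9.720 − 0.45)/(0.45 − 0.1200) = 10230 L/s.

10200 L/s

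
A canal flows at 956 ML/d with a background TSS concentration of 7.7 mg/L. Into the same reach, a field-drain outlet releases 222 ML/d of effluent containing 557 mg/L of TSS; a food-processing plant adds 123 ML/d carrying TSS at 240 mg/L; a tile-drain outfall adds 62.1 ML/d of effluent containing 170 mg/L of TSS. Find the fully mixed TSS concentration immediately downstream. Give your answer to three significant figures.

126 mg/L

After mixing, C = (956.0·7.700 + 222.0·557.0 + 123.0·240.0 + 62.10·170.0) / 1363 = 171100/1363 = 125.5 mg/L.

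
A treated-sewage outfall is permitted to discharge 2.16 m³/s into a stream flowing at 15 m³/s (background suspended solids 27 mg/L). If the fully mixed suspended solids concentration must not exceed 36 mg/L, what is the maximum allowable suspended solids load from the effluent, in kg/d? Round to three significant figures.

18400 kg/d

Mass balance at the limit: 15.00·27.00 + 2.160·Cₑ = 17.16·36 → Cₑ = 98.50 mg/L.
Load = 2.160 m³/s × 98.50 g/m³ × 86 400 s/d = 18380 kg/d.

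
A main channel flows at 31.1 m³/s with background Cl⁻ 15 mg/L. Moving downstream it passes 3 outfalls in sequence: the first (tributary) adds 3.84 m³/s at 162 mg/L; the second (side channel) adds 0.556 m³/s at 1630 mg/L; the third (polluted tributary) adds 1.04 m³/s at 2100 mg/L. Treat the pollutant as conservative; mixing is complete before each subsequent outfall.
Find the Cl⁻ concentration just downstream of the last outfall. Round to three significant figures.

114 mg/L

Outfall 1: combined Q = 34.94 m³/s; C = (31.10·15.00 + 3.840·162.0)/34.94 = 31.16 mg/L.
Outfall 2: combined Q = 35.50 m³/s; C = (34.94·31.16 + 0.5560·1630)/35.50 = 56.20 mg/L.
Outfall 3: combined Q = 36.54 m³/s; C = (35.50·56.20 + 1.040·2100)/36.54 = 114.4 mg/L.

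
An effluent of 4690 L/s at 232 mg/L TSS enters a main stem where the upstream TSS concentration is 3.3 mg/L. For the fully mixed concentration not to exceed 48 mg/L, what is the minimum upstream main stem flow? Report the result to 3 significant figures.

Set C_mix = 48: (Q·3.300 + 4690·232.0) / (Q + 4690) = 48
→ Q = 4690·(232.0 − 48)/(48 − 3.300) = 19310 L/s.

19300 L/s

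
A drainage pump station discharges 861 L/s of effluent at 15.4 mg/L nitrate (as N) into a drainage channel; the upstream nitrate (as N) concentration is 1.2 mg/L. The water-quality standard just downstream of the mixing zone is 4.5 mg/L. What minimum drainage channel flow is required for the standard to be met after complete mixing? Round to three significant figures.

Set C_mix = 4.5: (Q·1.200 + 861.0·15.40) / (Q + 861.0) = 4.5
→ Q = 861.0·(15.40 − 4.5)/(4.5 − 1.200) = 2844 L/s.

2840 L/s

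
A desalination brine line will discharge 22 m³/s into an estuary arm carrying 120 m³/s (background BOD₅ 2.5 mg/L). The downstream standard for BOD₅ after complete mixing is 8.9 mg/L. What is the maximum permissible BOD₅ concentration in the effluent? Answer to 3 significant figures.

At the limit, (Qr·Cr + Qe·Cₑ)/(Qr + Qe) = 8.9:
Cₑ = (142.0·8.9 − 120.0·2.500) / 22.00 = 43.81 mg/L.

43.8 mg/L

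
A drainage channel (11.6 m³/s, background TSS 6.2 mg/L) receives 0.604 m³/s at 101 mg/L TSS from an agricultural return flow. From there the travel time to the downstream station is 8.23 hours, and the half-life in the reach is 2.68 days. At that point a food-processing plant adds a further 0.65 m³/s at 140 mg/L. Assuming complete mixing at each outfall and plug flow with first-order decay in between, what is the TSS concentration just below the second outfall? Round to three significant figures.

After mixing, C = (11.60·6.200 + 0.6040·101.0) / 12.20 = 132.9/12.20 = 10.89 mg/L; combined flow 12.20 m³/s.
Half-life 2.68 d → k = ln 2 / 2.68 = 0.2586 d⁻¹.
Decay over the reach: 10.89·exp(−kt) = 10.89·0.9151 = 9.967 mg/L.
Second outfall: C = (12.20·9.967 + 0.6500·140.0)/12.85 = 16.54 mg/L.

16.5 mg/L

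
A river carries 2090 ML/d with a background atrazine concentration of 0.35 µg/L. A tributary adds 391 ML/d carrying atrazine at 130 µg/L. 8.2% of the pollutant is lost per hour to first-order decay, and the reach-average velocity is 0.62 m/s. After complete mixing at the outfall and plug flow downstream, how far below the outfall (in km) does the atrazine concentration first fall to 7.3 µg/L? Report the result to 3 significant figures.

27.3 km

Mass balance: C = (2090·0.3500 + 391.0·130.0) / 2481 = 51560/2481 = 20.78 µg/L.
8.2%/h lost → k = −ln(1 − 0.082) = 0.08556 h⁻¹.
Set 20.78·exp(−k·t) = 7.3 → t = ln(20.78/7.3)/k = 44020 s = 12.23 h.
Distance = v·t = 0.62·44020 = 27290 m = 27.29 km.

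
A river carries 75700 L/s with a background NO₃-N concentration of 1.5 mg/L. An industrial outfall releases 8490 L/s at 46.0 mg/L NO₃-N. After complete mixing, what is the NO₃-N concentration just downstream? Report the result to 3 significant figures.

Mass balance: C = (75700·1.500 + 8490·46.00) / 84190 = 504100/84190 = 5.988 mg/L.

5.99 mg/L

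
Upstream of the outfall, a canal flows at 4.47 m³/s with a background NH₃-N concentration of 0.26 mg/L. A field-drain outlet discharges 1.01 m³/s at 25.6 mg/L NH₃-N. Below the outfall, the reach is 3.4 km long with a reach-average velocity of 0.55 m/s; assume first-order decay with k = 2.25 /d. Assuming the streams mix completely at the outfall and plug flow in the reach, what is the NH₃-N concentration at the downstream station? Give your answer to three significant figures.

4.20 mg/L

Mixed concentration C = ΣQC/ΣQ = (4.470·0.2600 + 1.010·25.60) / 5.480 = 27.02/5.480 = 4.930 mg/L.
Travel time t = 3.4·1000 / 0.55 = 6182 s = 1.717 h.
Applying C = C₀e^(−kt): 4.930 × 0.8513 = 4.197 mg/L.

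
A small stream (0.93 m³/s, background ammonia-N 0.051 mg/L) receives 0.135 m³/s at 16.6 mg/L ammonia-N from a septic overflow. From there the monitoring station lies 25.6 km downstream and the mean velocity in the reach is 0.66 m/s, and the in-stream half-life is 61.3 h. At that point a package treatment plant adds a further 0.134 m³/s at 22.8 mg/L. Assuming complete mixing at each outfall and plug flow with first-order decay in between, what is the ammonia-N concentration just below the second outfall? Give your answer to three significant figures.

Mass balance: C = (0.9300·0.05100 + 0.1350·16.60) / 1.065 = 2.288/1.065 = 2.149 mg/L; combined flow 1.065 m³/s.
Travel time t = 25.6·1000 / 0.66 = 38790 s = 10.77 h.
Half-life 61.3 h → k = ln 2 / 61.3 = 0.01131 h⁻¹ = 0.2714 d⁻¹.
After decay, C = 2.149 × e^(−kt) = 2.149 × 0.8853 = 1.902 mg/L.
Second outfall: C = (1.065·1.902 + 0.1340·22.80)/1.199 = 4.238 mg/L.

4.24 mg/L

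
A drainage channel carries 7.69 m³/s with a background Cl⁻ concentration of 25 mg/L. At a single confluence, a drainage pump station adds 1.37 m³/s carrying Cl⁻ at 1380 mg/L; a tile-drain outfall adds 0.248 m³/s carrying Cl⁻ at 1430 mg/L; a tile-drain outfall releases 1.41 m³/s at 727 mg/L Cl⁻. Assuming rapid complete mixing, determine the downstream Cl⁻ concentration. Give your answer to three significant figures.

Mass balance: C = (7.690·25.00 + 1.370·1380 + 0.2480·1430 + 1.410·727.0) / 10.72 = 3463/10.72 = 323.1 mg/L.

323 mg/L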